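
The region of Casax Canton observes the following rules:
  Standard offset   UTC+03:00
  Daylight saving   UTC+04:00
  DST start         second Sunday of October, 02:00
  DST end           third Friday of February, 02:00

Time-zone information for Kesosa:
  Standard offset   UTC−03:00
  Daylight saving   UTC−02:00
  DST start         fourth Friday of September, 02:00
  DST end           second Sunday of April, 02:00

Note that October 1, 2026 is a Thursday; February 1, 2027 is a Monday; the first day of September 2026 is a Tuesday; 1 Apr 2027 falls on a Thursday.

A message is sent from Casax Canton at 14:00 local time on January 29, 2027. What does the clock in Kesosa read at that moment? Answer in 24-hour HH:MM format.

1 October 2026 is a Thursday, so the first Sunday is October 4 and the second is October 11.
1 February 2027 is a Monday, so the first Friday is February 5 and the third is February 19.
January 29, 2027 falls between 11 October 2026 and 19 February 2027, so daylight saving is in effect and Casax Canton is at UTC+04:00.
14:00 Casax Canton − 4h = 10:00 UTC.
1 September 2026 is a Tuesday, so the first Friday is September 4 and the fourth is September 25.
1 April 2027 is a Thursday, so the first Sunday is April 4 and the second is April 11.
At the standard offset (UTC−03:00), 10:00 UTC − 3h = 07:00 Kesosa standard time.
Daylight saving runs 25 September 2026 – 11 April 2027; the standard-time date in Kesosa, January 29, 2027, is inside that window, so Kesosa is at UTC−02:00.
10:00 UTC − 2h = 08:00 Kesosa.

08:00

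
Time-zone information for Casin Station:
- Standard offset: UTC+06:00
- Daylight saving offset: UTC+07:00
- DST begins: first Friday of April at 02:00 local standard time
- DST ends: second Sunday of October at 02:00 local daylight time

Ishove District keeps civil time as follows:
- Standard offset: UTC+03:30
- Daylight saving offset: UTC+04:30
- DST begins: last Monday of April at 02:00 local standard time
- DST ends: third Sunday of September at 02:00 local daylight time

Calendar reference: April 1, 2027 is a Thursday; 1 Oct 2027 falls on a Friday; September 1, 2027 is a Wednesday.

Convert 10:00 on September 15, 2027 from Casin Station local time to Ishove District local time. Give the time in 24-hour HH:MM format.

07:30

1 April 2027 is a Thursday, so the first Friday is April 2.
1 October 2027 is a Friday, so the first Sunday is October 3 and the second is October 10.
Daylight saving runs 2 April – 10 October; September 15, 2027 is inside that window, so Casin Station is at UTC+07:00.
10:00 Casin Station − 7h = 03:00 UTC.
1 April 2027 is a Thursday, so Mondays fall on 5, 12, 19, 26; the last is April 26.
1 September 2027 is a Wednesday, so the first Sunday is September 5 and the third is September 19.
At the standard offset (UTC+03:30), 03:00 UTC + 3h30m = 06:30 Ishove District standard time.
Daylight saving runs 26 April – 19 September; the standard-time date in Ishove District, September 15, 2027, is inside that window, so Ishove District is at UTC+04:30.
03:00 UTC + 4h30m = 07:30 Ishove District.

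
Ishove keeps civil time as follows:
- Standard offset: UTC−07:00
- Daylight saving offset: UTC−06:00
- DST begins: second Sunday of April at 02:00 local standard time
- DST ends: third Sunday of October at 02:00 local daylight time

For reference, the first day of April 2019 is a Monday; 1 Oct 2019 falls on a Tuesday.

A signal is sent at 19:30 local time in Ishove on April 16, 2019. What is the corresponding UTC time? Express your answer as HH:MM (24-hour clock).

1 April 2019 is a Monday, so the first Sunday is April 7 and the second is April 14.
1 October 2019 is a Tuesday, so the first Sunday is October 6 and the third is October 20.
April 16, 2019 lies within the daylight-saving period (14 April – 20 October), so Ishove is on daylight time, UTC−06:00.
19:30 local + 6h = 01:30 UTC (rolling into the next day, 17 April 2019).

01:30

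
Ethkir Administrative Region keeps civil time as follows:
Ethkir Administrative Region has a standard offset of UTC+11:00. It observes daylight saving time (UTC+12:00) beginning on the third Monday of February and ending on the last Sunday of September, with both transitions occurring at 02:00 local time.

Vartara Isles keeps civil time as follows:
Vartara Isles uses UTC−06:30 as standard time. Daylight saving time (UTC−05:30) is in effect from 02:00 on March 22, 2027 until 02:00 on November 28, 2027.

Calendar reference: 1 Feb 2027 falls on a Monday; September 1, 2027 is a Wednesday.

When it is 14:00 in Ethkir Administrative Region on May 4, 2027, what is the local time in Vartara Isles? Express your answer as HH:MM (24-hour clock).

20:30

1 February 2027 is a Monday, so the first Monday is February 1 and the third is February 15.
1 September 2027 is a Wednesday, so Sundays fall on 5, 12, 19, 26; the last is September 26.
May 4, 2027 lies within the daylight-saving period (15 February – 26 September), so Ethkir Administrative Region is on daylight time, UTC+12:00.
14:00 Ethkir Administrative Region − 12h = 02:00 UTC.
At the standard offset (UTC−06:30), 02:00 UTC − 6h30m = 19:30 Vartara Isles standard time (rolling into the previous day, 3 May 2027).
The standard-time date in Vartara Isles, May 3, 2027, falls between 22 March and 28 November, so daylight saving is in effect and Vartara Isles is at UTC−05:30.
02:00 UTC − 5h30m = 20:30 Vartara Isles (rolling into the previous day, 3 May 2027).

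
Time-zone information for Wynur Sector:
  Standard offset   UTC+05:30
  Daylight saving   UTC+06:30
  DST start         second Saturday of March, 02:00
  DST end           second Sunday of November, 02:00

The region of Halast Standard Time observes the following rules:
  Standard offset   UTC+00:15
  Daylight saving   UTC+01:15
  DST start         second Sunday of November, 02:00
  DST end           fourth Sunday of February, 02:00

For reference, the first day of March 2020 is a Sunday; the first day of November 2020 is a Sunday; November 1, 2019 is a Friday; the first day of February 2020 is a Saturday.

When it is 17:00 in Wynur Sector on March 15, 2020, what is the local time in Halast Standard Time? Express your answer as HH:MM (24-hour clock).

10:45

1 March 2020 is a Sunday, so the first Saturday is March 7 and the second is March 14.
1 November 2020 is a Sunday, so the first Sunday is November 1 and the second is November 8.
Daylight saving runs 14 March – 8 November; March 15, 2020 is inside that window, so Wynur Sector is at UTC+06:30.
17:00 Wynur Sector − 6h30m = 10:30 UTC.
1 November 2019 is a Friday, so the first Sunday is November 3 and the second is November 10.
1 February 2020 is a Saturday, so the first Sunday is February 2 and the fourth is February 23.
At the standard offset (UTC+00:15), 10:30 UTC + 0h15m = 10:45 Halast Standard Time standard time.
The standard-time date in Halast Standard Time, March 15, 2020, is outside the daylight-saving period (10 November 2019 – 23 February 2020), so Halast Standard Time is on standard time, UTC+00:15.
10:30 UTC + 0h15m = 10:45 Halast Standard Time.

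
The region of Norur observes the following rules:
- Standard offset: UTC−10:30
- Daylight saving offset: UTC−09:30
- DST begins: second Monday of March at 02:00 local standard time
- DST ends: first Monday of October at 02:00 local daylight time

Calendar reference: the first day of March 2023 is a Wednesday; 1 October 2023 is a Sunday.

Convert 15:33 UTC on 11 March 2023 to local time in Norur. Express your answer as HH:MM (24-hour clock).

05:03

1 March 2023 is a Wednesday, so the first Monday is March 6 and the second is March 13.
1 October 2023 is a Sunday, so the first Monday is October 2.
At the standard offset (UTC−10:30), 15:33 UTC − 10h30m = 05:03 Norur standard time.
The standard-time date in Norur, 11 March 2023, is outside the daylight-saving period (13 March – 2 October), so Norur is on standard time, UTC−10:30.
15:33 UTC − 10h30m = 05:03 local.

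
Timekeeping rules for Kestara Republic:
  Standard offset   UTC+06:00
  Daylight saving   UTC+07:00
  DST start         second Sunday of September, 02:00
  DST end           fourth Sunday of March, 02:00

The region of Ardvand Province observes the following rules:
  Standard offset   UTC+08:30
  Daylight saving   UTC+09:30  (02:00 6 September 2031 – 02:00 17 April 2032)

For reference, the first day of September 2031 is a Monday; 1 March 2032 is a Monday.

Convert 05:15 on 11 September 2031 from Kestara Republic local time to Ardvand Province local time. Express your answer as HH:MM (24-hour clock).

1 September 2031 is a Monday, so the first Sunday is September 7 and the second is September 14.
1 March 2032 is a Monday, so the first Sunday is March 7 and the fourth is March 28.
11 September 2031 is outside the daylight-saving period (14 September 2031 – 28 March 2032), so Kestara Republic is on standard time, UTC+06:00.
05:15 Kestara Republic − 6h = 23:15 UTC (rolling into the previous day, 10 September 2031).
At the standard offset (UTC+08:30), 23:15 UTC + 8h30m = 07:45 Ardvand Province standard time (rolling into the next day, 11 September 2031).
The standard-time date in Ardvand Province, 11 September 2031, lies within the daylight-saving period (6 September 2031 – 17 April 2032), so Ardvand Province is on daylight time, UTC+09:30.
23:15 UTC + 9h30m = 08:45 Ardvand Province (rolling into the next day, 11 September 2031).

08:45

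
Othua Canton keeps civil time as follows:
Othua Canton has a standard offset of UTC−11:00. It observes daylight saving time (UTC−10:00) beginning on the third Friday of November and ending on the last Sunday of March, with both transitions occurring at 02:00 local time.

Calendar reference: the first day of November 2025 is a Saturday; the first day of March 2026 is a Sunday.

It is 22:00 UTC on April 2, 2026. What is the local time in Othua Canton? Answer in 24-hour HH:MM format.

11:00

1 November 2025 is a Saturday, so the first Friday is November 7 and the third is November 21.
1 March 2026 is a Sunday, so Sundays fall on 1, 8, 15, 22, 29; the last is March 29.
At the standard offset (UTC−11:00), 22:00 UTC − 11h = 11:00 Othua Canton standard time.
The standard-time date in Othua Canton, April 2, 2026, is outside the daylight-saving period (21 November 2025 – 29 March 2026), so Othua Canton is on standard time, UTC−11:00.
22:00 UTC − 11h = 11:00 local.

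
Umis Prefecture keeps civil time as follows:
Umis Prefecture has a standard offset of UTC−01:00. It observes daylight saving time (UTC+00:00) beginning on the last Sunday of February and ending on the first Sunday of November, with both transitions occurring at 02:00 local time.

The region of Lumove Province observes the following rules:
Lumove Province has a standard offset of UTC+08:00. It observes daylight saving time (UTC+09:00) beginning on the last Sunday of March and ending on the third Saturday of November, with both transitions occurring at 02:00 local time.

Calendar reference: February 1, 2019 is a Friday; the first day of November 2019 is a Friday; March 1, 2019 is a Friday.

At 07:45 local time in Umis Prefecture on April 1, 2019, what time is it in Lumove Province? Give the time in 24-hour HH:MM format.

1 February 2019 is a Friday, so Sundays fall on 3, 10, 17, 24; the last is February 24.
1 November 2019 is a Friday, so the first Sunday is November 3.
Daylight saving runs 24 February – 3 November; April 1, 2019 is inside that window, so Umis Prefecture is at UTC+00:00.
07:45 Umis Prefecture − 0h = 07:45 UTC.
1 March 2019 is a Friday, so Sundays fall on 3, 10, 17, 24, 31; the last is March 31.
1 November 2019 is a Friday, so the first Saturday is November 2 and the third is November 16.
At the standard offset (UTC+08:00), 07:45 UTC + 8h = 15:45 Lumove Province standard time.
The standard-time date in Lumove Province, April 1, 2019, lies within the daylight-saving period (31 March – 16 November), so Lumove Province is on daylight time, UTC+09:00.
07:45 UTC + 9h = 16:45 Lumove Province.

16:45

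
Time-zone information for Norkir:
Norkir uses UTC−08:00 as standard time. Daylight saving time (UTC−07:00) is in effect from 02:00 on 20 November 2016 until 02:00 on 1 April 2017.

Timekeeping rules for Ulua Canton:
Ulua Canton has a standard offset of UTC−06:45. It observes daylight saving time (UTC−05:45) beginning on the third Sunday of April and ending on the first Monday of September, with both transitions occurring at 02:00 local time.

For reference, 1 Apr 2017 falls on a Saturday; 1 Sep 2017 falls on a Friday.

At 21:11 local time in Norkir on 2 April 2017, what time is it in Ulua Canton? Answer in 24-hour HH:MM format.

2 April 2017 does not fall between 20 November 2016 and 1 April 2017, so daylight saving is not in effect and Norkir is at UTC−08:00.
21:11 Norkir + 8h = 05:11 UTC (rolling into the next day, 3 April 2017).
1 April 2017 is a Saturday, so the first Sunday is April 2 and the third is April 16.
1 September 2017 is a Friday, so the first Monday is September 4.
At the standard offset (UTC−06:45), 05:11 UTC − 6h45m = 22:26 Ulua Canton standard time (rolling into the previous day, 2 April 2017).
The standard-time date in Ulua Canton, 2 April 2017, does not fall between 16 April and 4 September, so daylight saving is not in effect and Ulua Canton is at UTC−06:45.
05:11 UTC − 6h45m = 22:26 Ulua Canton (rolling into the previous day, 2 April 2017).

22:26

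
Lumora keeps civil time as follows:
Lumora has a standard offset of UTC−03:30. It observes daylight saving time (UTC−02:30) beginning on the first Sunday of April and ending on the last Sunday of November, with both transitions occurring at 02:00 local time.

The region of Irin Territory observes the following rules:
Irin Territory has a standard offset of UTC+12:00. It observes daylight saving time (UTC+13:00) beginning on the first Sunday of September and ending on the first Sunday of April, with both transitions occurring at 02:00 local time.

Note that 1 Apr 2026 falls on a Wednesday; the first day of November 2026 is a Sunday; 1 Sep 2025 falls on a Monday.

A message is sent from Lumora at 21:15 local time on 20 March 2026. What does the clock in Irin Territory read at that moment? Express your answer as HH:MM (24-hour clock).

13:45

1 April 2026 is a Wednesday, so the first Sunday is April 5.
1 November 2026 is a Sunday, so Sundays fall on 1, 8, 15, 22, 29; the last is November 29.
20 March 2026 is outside the daylight-saving period (5 April – 29 November), so Lumora is on standard time, UTC−03:30.
21:15 Lumora + 3h30m = 00:45 UTC (rolling into the next day, 21 March 2026).
1 September 2025 is a Monday, so the first Sunday is September 7.
1 April 2026 is a Wednesday, so the first Sunday is April 5.
At the standard offset (UTC+12:00), 00:45 UTC + 12h = 12:45 Irin Territory standard time.
The standard-time date in Irin Territory, 21 March 2026, lies within the daylight-saving period (7 September 2025 – 5 April 2026), so Irin Territory is on daylight time, UTC+13:00.
00:45 UTC + 13h = 13:45 Irin Territory.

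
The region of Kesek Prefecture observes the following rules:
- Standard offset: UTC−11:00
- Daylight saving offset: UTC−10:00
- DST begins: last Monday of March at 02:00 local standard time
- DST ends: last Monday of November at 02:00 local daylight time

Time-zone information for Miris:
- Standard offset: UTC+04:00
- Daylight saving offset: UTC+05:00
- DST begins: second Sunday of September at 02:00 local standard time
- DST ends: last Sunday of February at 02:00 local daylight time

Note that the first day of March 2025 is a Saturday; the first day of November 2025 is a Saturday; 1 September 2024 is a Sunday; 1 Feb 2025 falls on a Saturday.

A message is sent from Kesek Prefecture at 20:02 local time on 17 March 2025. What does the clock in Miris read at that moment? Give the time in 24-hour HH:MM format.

1 March 2025 is a Saturday, so Mondays fall on 3, 10, 17, 24, 31; the last is March 31.
1 November 2025 is a Saturday, so Mondays fall on 3, 10, 17, 24; the last is November 24.
17 March 2025 does not fall between 31 March and 24 November, so daylight saving is not in effect and Kesek Prefecture is at UTC−11:00.
20:02 Kesek Prefecture + 11h = 07:02 UTC (rolling into the next day, 18 March 2025).
1 September 2024 is a Sunday, so the first Sunday is September 1 and the second is September 8.
1 February 2025 is a Saturday, so Sundays fall on 2, 9, 16, 23; the last is February 23.
At the standard offset (UTC+04:00), 07:02 UTC + 4h = 11:02 Miris standard time.
The standard-time date in Miris, 18 March 2025, is outside the daylight-saving period (8 September 2024 – 23 February 2025), so Miris is on standard time, UTC+04:00.
07:02 UTC + 4h = 11:02 Miris.

11:02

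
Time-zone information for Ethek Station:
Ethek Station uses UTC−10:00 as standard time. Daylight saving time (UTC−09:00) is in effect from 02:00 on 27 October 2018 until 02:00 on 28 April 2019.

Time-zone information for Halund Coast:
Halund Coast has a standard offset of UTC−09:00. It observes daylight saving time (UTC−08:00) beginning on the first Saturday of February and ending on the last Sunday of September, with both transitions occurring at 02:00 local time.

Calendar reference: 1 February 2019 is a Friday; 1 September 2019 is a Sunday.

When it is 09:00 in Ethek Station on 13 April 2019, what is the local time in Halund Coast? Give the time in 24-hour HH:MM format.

10:00

13 April 2019 lies within the daylight-saving period (27 October 2018 – 28 April 2019), so Ethek Station is on daylight time, UTC−09:00.
09:00 Ethek Station + 9h = 18:00 UTC.
1 February 2019 is a Friday, so the first Saturday is February 2.
1 September 2019 is a Sunday, so Sundays fall on 1, 8, 15, 22, 29; the last is September 29.
At the standard offset (UTC−09:00), 18:00 UTC − 9h = 09:00 Halund Coast standard time.
Daylight saving runs 2 February – 29 September; the standard-time date in Halund Coast, 13 April 2019, is inside that window, so Halund Coast is at UTC−08:00.
18:00 UTC − 8h = 10:00 Halund Coast.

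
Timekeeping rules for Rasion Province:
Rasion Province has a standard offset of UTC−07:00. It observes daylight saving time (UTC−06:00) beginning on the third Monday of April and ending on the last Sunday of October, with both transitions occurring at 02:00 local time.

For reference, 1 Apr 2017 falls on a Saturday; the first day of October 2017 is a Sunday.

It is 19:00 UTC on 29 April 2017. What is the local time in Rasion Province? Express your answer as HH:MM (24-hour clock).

1 April 2017 is a Saturday, so the first Monday is April 3 and the third is April 17.
1 October 2017 is a Sunday, so Sundays fall on 1, 8, 15, 22, 29; the last is October 29.
At the standard offset (UTC−07:00), 19:00 UTC − 7h = 12:00 Rasion Province standard time.
The standard-time date in Rasion Province, 29 April 2017, falls between 17 April and 29 October, so daylight saving is in effect and Rasion Province is at UTC−06:00.
19:00 UTC − 6h = 13:00 local.

13:00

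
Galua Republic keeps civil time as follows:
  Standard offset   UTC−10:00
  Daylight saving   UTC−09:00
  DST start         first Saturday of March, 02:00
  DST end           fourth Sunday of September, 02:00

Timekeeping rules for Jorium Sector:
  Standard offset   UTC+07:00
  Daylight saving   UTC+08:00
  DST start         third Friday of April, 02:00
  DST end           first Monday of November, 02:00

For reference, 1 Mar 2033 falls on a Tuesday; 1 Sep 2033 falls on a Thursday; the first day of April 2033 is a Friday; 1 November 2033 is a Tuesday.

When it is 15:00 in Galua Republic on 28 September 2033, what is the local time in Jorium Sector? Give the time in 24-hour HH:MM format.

1 March 2033 is a Tuesday, so the first Saturday is March 5.
1 September 2033 is a Thursday, so the first Sunday is September 4 and the fourth is September 25.
Daylight saving runs 5 March – 25 September; 28 September 2033 is outside that window, so Galua Republic is on standard time at UTC−10:00.
15:00 Galua Republic + 10h = 01:00 UTC (rolling into the next day, 29 September 2033).
1 April 2033 is a Friday, so the first Friday is April 1 and the third is April 15.
1 November 2033 is a Tuesday, so the first Monday is November 7.
At the standard offset (UTC+07:00), 01:00 UTC + 7h = 08:00 Jorium Sector standard time.
The standard-time date in Jorium Sector, 29 September 2033, falls between 15 April and 7 November, so daylight saving is in effect and Jorium Sector is at UTC+08:00.
01:00 UTC + 8h = 09:00 Jorium Sector.

09:00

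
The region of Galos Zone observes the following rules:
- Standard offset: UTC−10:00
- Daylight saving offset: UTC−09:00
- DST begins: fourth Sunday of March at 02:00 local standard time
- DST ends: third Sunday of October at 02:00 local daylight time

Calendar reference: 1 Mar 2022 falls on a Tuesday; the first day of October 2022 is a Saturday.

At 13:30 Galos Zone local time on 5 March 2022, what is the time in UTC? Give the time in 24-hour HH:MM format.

23:30

1 March 2022 is a Tuesday, so the first Sunday is March 6 and the fourth is March 27.
1 October 2022 is a Saturday, so the first Sunday is October 2 and the third is October 16.
Daylight saving runs 27 March – 16 October; 5 March 2022 is outside that window, so Galos Zone is on standard time at UTC−10:00.
13:30 local + 10h = 23:30 UTC.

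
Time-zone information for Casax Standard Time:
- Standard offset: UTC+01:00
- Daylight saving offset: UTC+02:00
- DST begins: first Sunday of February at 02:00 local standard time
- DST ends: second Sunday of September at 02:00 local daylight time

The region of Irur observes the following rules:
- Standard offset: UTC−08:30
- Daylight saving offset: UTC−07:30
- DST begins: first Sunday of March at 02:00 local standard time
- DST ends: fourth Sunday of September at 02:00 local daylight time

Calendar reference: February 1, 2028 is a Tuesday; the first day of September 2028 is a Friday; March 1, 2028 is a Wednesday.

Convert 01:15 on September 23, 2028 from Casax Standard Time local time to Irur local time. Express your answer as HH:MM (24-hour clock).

16:45

1 February 2028 is a Tuesday, so the first Sunday is February 6.
1 September 2028 is a Friday, so the first Sunday is September 3 and the second is September 10.
September 23, 2028 is outside the daylight-saving period (6 February – 10 September), so Casax Standard Time is on standard time, UTC+01:00.
01:15 Casax Standard Time − 1h = 00:15 UTC.
1 March 2028 is a Wednesday, so the first Sunday is March 5.
1 September 2028 is a Friday, so the first Sunday is September 3 and the fourth is September 24.
At the standard offset (UTC−08:30), 00:15 UTC − 8h30m = 15:45 Irur standard time (rolling into the previous day, 22 September 2028).
Daylight saving runs 5 March – 24 September; the standard-time date in Irur, September 22, 2028, is inside that window, so Irur is at UTC−07:30.
00:15 UTC − 7h30m = 16:45 Irur (rolling into the previous day, 22 September 2028).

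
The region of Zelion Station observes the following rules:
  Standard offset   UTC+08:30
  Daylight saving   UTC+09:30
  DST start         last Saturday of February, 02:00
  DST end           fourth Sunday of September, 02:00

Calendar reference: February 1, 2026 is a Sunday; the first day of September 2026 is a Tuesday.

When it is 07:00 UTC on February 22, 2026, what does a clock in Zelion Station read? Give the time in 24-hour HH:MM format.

15:30

1 February 2026 is a Sunday, so Saturdays fall on 7, 14, 21, 28; the last is February 28.
1 September 2026 is a Tuesday, so the first Sunday is September 6 and the fourth is September 27.
At the standard offset (UTC+08:30), 07:00 UTC + 8h30m = 15:30 Zelion Station standard time.
The standard-time date in Zelion Station, February 22, 2026, is outside the daylight-saving period (28 February – 27 September), so Zelion Station is on standard time, UTC+08:30.
07:00 UTC + 8h30m = 15:30 local.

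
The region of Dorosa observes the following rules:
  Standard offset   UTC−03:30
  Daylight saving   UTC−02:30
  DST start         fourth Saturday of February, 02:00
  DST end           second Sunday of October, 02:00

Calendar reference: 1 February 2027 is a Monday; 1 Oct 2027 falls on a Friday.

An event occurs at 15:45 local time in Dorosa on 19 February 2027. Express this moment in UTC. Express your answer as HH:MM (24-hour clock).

1 February 2027 is a Monday, so the first Saturday is February 6 and the fourth is February 27.
1 October 2027 is a Friday, so the first Sunday is October 3 and the second is October 10.
19 February 2027 is outside the daylight-saving period (27 February – 10 October), so Dorosa is on standard time, UTC−03:30.
15:45 local + 3h30m = 19:15 UTC.

19:15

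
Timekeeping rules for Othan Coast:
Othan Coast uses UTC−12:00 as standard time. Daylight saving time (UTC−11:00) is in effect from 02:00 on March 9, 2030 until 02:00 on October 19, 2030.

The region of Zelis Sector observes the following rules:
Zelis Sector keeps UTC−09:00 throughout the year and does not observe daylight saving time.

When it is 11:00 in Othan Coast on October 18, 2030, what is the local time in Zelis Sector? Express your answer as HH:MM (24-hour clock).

13:00

Daylight saving runs 9 March – 19 October; October 18, 2030 is inside that window, so Othan Coast is at UTC−11:00.
11:00 Othan Coast + 11h = 22:00 UTC.
Zelis Sector has no daylight saving, so its offset is UTC−09:00 year-round.
22:00 UTC − 9h = 13:00 Zelis Sector.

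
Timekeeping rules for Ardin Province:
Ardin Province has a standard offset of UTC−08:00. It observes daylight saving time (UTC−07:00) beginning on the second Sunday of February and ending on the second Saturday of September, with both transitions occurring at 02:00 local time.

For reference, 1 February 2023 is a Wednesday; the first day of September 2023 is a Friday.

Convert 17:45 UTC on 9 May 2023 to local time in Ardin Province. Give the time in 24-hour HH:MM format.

1 February 2023 is a Wednesday, so the first Sunday is February 5 and the second is February 12.
1 September 2023 is a Friday, so the first Saturday is September 2 and the second is September 9.
At the standard offset (UTC−08:00), 17:45 UTC − 8h = 09:45 Ardin Province standard time.
The standard-time date in Ardin Province, 9 May 2023, falls between 12 February and 9 September, so daylight saving is in effect and Ardin Province is at UTC−07:00.
17:45 UTC − 7h = 10:45 local.

10:45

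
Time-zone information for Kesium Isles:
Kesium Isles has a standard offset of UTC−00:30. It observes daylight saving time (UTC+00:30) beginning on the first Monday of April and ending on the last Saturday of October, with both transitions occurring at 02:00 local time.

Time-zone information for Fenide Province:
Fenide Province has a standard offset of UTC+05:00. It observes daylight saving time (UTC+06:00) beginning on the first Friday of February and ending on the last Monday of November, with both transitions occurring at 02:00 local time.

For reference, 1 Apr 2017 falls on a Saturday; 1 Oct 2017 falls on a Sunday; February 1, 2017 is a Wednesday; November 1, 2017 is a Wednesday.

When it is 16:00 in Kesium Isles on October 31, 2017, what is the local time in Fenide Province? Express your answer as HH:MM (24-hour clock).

1 April 2017 is a Saturday, so the first Monday is April 3.
1 October 2017 is a Sunday, so Saturdays fall on 7, 14, 21, 28; the last is October 28.
October 31, 2017 is outside the daylight-saving period (3 April – 28 October), so Kesium Isles is on standard time, UTC−00:30.
16:00 Kesium Isles + 0h30m = 16:30 UTC.
1 February 2017 is a Wednesday, so the first Friday is February 3.
1 November 2017 is a Wednesday, so Mondays fall on 6, 13, 20, 27; the last is November 27.
At the standard offset (UTC+05:00), 16:30 UTC + 5h = 21:30 Fenide Province standard time.
The standard-time date in Fenide Province, October 31, 2017, falls between 3 February and 27 November, so daylight saving is in effect and Fenide Province is at UTC+06:00.
16:30 UTC + 6h = 22:30 Fenide Province.

22:30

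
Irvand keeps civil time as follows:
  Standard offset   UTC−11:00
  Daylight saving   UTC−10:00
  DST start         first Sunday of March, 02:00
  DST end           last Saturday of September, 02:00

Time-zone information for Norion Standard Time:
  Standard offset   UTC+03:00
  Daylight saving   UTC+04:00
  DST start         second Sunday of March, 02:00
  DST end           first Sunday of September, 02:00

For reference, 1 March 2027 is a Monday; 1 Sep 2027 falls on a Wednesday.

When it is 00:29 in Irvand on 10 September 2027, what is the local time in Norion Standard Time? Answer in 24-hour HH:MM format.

13:29

1 March 2027 is a Monday, so the first Sunday is March 7.
1 September 2027 is a Wednesday, so Saturdays fall on 4, 11, 18, 25; the last is September 25.
10 September 2027 falls between 7 March and 25 September, so daylight saving is in effect and Irvand is at UTC−10:00.
00:29 Irvand + 10h = 10:29 UTC.
1 March 2027 is a Monday, so the first Sunday is March 7 and the second is March 14.
1 September 2027 is a Wednesday, so the first Sunday is September 5.
At the standard offset (UTC+03:00), 10:29 UTC + 3h = 13:29 Norion Standard Time standard time.
The standard-time date in Norion Standard Time, 10 September 2027, is outside the daylight-saving period (14 March – 5 September), so Norion Standard Time is on standard time, UTC+03:00.
10:29 UTC + 3h = 13:29 Norion Standard Time.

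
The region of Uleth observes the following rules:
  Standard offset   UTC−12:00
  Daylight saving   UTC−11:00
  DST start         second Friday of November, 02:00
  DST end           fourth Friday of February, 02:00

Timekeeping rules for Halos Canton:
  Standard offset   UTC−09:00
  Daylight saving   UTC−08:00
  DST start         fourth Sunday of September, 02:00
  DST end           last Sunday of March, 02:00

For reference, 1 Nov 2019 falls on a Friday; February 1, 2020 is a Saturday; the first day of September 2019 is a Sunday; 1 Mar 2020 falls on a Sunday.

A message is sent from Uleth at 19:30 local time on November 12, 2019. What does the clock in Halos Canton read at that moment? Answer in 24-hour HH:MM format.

1 November 2019 is a Friday, so the first Friday is November 1 and the second is November 8.
1 February 2020 is a Saturday, so the first Friday is February 7 and the fourth is February 28.
November 12, 2019 falls between 8 November 2019 and 28 February 2020, so daylight saving is in effect and Uleth is at UTC−11:00.
19:30 Uleth + 11h = 06:30 UTC (rolling into the next day, 13 November 2019).
1 September 2019 is a Sunday, so the first Sunday is September 1 and the fourth is September 22.
1 March 2020 is a Sunday, so Sundays fall on 1, 8, 15, 22, 29; the last is March 29.
At the standard offset (UTC−09:00), 06:30 UTC − 9h = 21:30 Halos Canton standard time (rolling into the previous day, 12 November 2019).
The standard-time date in Halos Canton, November 12, 2019, lies within the daylight-saving period (22 September 2019 – 29 March 2020), so Halos Canton is on daylight time, UTC−08:00.
06:30 UTC − 8h = 22:30 Halos Canton (rolling into the previous day, 12 November 2019).

22:30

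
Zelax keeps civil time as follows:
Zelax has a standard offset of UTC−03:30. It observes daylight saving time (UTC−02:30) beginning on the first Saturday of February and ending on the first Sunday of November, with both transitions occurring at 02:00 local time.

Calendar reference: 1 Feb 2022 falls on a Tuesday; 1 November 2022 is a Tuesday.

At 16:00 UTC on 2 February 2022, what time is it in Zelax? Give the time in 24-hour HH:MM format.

1 February 2022 is a Tuesday, so the first Saturday is February 5.
1 November 2022 is a Tuesday, so the first Sunday is November 6.
At the standard offset (UTC−03:30), 16:00 UTC − 3h30m = 12:30 Zelax standard time.
The standard-time date in Zelax, 2 February 2022, does not fall between 5 February and 6 November, so daylight saving is not in effect and Zelax is at UTC−03:30.
16:00 UTC − 3h30m = 12:30 local.

12:30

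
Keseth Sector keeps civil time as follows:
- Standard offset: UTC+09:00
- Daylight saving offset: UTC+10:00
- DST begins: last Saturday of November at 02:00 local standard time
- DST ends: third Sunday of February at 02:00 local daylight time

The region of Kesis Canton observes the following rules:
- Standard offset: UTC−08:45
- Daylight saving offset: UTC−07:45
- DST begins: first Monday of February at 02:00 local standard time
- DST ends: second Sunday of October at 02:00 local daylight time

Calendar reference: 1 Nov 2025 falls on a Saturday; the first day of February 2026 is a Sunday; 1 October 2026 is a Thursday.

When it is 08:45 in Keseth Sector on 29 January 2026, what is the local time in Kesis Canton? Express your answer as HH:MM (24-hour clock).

1 November 2025 is a Saturday, so Saturdays fall on 1, 8, 15, 22, 29; the last is November 29.
1 February 2026 is a Sunday, so the first Sunday is February 1 and the third is February 15.
29 January 2026 falls between 29 November 2025 and 15 February 2026, so daylight saving is in effect and Keseth Sector is at UTC+10:00.
08:45 Keseth Sector − 10h = 22:45 UTC (rolling into the previous day, 28 January 2026).
1 February 2026 is a Sunday, so the first Monday is February 2.
1 October 2026 is a Thursday, so the first Sunday is October 4 and the second is October 11.
At the standard offset (UTC−08:45), 22:45 UTC − 8h45m = 14:00 Kesis Canton standard time.
The standard-time date in Kesis Canton, 28 January 2026, does not fall between 2 February and 11 October, so daylight saving is not in effect and Kesis Canton is at UTC−08:45.
22:45 UTC − 8h45m = 14:00 Kesis Canton.

14:00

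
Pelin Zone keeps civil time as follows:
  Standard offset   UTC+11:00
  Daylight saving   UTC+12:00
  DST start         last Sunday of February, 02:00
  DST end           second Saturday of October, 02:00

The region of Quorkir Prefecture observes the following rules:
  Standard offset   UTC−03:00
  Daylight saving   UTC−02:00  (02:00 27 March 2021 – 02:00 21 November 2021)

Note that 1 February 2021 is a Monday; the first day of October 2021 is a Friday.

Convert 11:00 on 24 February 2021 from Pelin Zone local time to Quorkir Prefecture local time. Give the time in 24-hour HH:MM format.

1 February 2021 is a Monday, so Sundays fall on 7, 14, 21, 28; the last is February 28.
1 October 2021 is a Friday, so the first Saturday is October 2 and the second is October 9.
24 February 2021 is outside the daylight-saving period (28 February – 9 October), so Pelin Zone is on standard time, UTC+11:00.
11:00 Pelin Zone − 11h = 00:00 UTC.
At the standard offset (UTC−03:00), 00:00 UTC − 3h = 21:00 Quorkir Prefecture standard time (rolling into the previous day, 23 February 2021).
Daylight saving runs 27 March – 21 November; the standard-time date in Quorkir Prefecture, 23 February 2021, is outside that window, so Quorkir Prefecture is on standard time at UTC−03:00.
00:00 UTC − 3h = 21:00 Quorkir Prefecture (rolling into the previous day, 23 February 2021).

21:00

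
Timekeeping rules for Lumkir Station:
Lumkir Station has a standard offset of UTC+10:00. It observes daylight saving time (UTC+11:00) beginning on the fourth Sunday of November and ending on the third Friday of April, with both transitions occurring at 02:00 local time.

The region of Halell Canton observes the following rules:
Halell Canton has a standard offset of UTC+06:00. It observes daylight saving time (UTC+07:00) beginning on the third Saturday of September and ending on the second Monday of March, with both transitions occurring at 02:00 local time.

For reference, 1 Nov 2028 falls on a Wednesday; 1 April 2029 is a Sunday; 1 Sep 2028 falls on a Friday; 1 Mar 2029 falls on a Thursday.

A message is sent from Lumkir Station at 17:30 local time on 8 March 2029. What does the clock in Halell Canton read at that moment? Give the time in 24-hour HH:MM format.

13:30

1 November 2028 is a Wednesday, so the first Sunday is November 5 and the fourth is November 26.
1 April 2029 is a Sunday, so the first Friday is April 6 and the third is April 20.
8 March 2029 falls between 26 November 2028 and 20 April 2029, so daylight saving is in effect and Lumkir Station is at UTC+11:00.
17:30 Lumkir Station − 11h = 06:30 UTC.
1 September 2028 is a Friday, so the first Saturday is September 2 and the third is September 16.
1 March 2029 is a Thursday, so the first Monday is March 5 and the second is March 12.
At the standard offset (UTC+06:00), 06:30 UTC + 6h = 12:30 Halell Canton standard time.
Daylight saving runs 16 September 2028 – 12 March 2029; the standard-time date in Halell Canton, 8 March 2029, is inside that window, so Halell Canton is at UTC+07:00.
06:30 UTC + 7h = 13:30 Halell Canton.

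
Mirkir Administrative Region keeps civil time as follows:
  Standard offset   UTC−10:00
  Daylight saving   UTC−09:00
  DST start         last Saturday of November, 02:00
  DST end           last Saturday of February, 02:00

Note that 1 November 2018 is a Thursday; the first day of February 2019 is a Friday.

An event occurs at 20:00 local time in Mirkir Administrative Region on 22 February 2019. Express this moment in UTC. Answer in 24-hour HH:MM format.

05:00

1 November 2018 is a Thursday, so Saturdays fall on 3, 10, 17, 24; the last is November 24.
1 February 2019 is a Friday, so Saturdays fall on 2, 9, 16, 23; the last is February 23.
22 February 2019 falls between 24 November 2018 and 23 February 2019, so daylight saving is in effect and Mirkir Administrative Region is at UTC−09:00.
20:00 local + 9h = 05:00 UTC (rolling into the next day, 23 February 2019).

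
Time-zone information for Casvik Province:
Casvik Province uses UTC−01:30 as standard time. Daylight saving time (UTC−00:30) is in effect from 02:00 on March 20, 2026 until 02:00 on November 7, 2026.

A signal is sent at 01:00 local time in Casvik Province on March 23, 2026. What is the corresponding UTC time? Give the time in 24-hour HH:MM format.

March 23, 2026 falls between 20 March and 7 November, so daylight saving is in effect and Casvik Province is at UTC−00:30.
01:00 local + 0h30m = 01:30 UTC.

01:30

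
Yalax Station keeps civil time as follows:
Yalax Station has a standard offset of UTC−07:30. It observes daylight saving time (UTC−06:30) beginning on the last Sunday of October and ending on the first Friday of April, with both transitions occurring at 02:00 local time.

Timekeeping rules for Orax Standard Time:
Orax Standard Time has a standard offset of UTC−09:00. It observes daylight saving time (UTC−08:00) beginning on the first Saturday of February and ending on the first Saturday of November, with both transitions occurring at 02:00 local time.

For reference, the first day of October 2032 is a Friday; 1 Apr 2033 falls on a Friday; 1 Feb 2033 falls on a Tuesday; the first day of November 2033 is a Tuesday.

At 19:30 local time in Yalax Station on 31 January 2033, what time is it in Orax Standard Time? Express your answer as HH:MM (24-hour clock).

17:00

1 October 2032 is a Friday, so Sundays fall on 3, 10, 17, 24, 31; the last is October 31.
1 April 2033 is a Friday, so the first Friday is April 1.
31 January 2033 lies within the daylight-saving period (31 October 2032 – 1 April 2033), so Yalax Station is on daylight time, UTC−06:30.
19:30 Yalax Station + 6h30m = 02:00 UTC (rolling into the next day, 1 February 2033).
1 February 2033 is a Tuesday, so the first Saturday is February 5.
1 November 2033 is a Tuesday, so the first Saturday is November 5.
At the standard offset (UTC−09:00), 02:00 UTC − 9h = 17:00 Orax Standard Time standard time (rolling into the previous day, 31 January 2033).
The standard-time date in Orax Standard Time, 31 January 2033, does not fall between 5 February and 5 November, so daylight saving is not in effect and Orax Standard Time is at UTC−09:00.
02:00 UTC − 9h = 17:00 Orax Standard Time (rolling into the previous day, 31 January 2033).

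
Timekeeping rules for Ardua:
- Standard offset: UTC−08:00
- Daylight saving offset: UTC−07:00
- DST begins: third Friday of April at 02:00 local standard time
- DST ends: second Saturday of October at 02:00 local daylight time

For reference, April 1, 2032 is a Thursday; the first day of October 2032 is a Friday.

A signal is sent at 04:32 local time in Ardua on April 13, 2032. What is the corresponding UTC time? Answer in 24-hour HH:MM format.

1 April 2032 is a Thursday, so the first Friday is April 2 and the third is April 16.
1 October 2032 is a Friday, so the first Saturday is October 2 and the second is October 9.
April 13, 2032 does not fall between 16 April and 9 October, so daylight saving is not in effect and Ardua is at UTC−08:00.
04:32 local + 8h = 12:32 UTC.

12:32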